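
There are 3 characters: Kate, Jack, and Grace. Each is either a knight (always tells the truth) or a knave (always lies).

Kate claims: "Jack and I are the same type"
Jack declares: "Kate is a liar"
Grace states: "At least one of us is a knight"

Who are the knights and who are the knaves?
Kate is a knave.
Jack is a knight.
Grace is a knight.

Verification:
- Kate (knave) says "Jack and I are the same type" - this is FALSE (a lie) because Kate is a knave and Jack is a knight.
- Jack (knight) says "Kate is a liar" - this is TRUE because Kate is a knave.
- Grace (knight) says "At least one of us is a knight" - this is TRUE because Jack and Grace are knights.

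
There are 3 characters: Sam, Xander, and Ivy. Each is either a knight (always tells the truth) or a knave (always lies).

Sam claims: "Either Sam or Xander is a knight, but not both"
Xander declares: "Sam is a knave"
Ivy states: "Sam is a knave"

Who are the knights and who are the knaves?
Sam is a knight.
Xander is a knave.
Ivy is a knave.

Verification:
- Sam (knight) says "Either Sam or Xander is a knight, but not both" - this is TRUE because Sam is a knight and Xander is a knave.
- Xander (knave) says "Sam is a knave" - this is FALSE (a lie) because Sam is a knight.
- Ivy (knave) says "Sam is a knave" - this is FALSE (a lie) because Sam is a knight.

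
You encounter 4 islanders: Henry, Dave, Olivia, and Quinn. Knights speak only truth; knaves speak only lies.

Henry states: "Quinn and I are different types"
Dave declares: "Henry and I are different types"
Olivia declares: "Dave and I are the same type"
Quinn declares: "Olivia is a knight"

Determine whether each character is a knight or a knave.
Henry is a knave.
Dave is a knight.
Olivia is a knave.
Quinn is a knave.

Verification:
- Henry (knave) says "Quinn and I are different types" - this is FALSE (a lie) because Henry is a knave and Quinn is a knave.
- Dave (knight) says "Henry and I are different types" - this is TRUE because Dave is a knight and Henry is a knave.
- Olivia (knave) says "Dave and I are the same type" - this is FALSE (a lie) because Olivia is a knave and Dave is a knight.
- Quinn (knave) says "Olivia is a knight" - this is FALSE (a lie) because Olivia is a knave.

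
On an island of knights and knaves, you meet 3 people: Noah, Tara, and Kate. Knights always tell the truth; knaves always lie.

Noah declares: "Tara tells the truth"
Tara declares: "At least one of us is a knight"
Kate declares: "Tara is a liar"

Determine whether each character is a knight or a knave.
Noah is a knight.
Tara is a knight.
Kate is a knave.

Verification:
- Noah (knight) says "Tara tells the truth" - this is TRUE because Tara is a knight.
- Tara (knight) says "At least one of us is a knight" - this is TRUE because Noah and Tara are knights.
- Kate (knave) says "Tara is a liar" - this is FALSE (a lie) because Tara is a knight.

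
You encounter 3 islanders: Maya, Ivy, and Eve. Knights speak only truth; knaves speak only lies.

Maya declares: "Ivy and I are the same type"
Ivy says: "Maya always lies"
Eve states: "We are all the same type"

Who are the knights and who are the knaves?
Maya is a knave.
Ivy is a knight.
Eve is a knave.

Verification:
- Maya (knave) says "Ivy and I are the same type" - this is FALSE (a lie) because Maya is a knave and Ivy is a knight.
- Ivy (knight) says "Maya always lies" - this is TRUE because Maya is a knave.
- Eve (knave) says "We are all the same type" - this is FALSE (a lie) because Ivy is a knight and Maya and Eve are knaves.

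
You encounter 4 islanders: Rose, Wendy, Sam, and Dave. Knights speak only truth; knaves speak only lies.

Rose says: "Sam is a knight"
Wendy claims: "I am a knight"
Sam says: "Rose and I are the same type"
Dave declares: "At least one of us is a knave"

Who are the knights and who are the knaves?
Rose is a knight.
Wendy is a knave.
Sam is a knight.
Dave is a knight.

Verification:
- Rose (knight) says "Sam is a knight" - this is TRUE because Sam is a knight.
- Wendy (knave) says "I am a knight" - this is FALSE (a lie) because Wendy is a knave.
- Sam (knight) says "Rose and I are the same type" - this is TRUE because Sam is a knight and Rose is a knight.
- Dave (knight) says "At least one of us is a knave" - this is TRUE because Wendy is a knave.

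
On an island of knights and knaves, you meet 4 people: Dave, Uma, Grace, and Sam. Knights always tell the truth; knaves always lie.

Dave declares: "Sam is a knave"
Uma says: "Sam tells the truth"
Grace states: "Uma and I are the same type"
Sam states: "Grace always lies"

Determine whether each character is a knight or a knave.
Dave is a knave.
Uma is a knight.
Grace is a knave.
Sam is a knight.

Verification:
- Dave (knave) says "Sam is a knave" - this is FALSE (a lie) because Sam is a knight.
- Uma (knight) says "Sam tells the truth" - this is TRUE because Sam is a knight.
- Grace (knave) says "Uma and I are the same type" - this is FALSE (a lie) because Grace is a knave and Uma is a knight.
- Sam (knight) says "Grace always lies" - this is TRUE because Grace is a knave.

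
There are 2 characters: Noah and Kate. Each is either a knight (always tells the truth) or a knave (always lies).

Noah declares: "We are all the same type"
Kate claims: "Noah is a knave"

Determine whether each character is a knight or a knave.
Noah is a knave.
Kate is a knight.

Verification:
- Noah (knave) says "We are all the same type" - this is FALSE (a lie) because Kate is a knight and Noah is a knave.
- Kate (knight) says "Noah is a knave" - this is TRUE because Noah is a knave.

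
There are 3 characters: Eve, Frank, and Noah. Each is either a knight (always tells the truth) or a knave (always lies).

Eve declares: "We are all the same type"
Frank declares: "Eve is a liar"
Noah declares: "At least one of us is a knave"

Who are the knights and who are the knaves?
Eve is a knave.
Frank is a knight.
Noah is a knight.

Verification:
- Eve (knave) says "We are all the same type" - this is FALSE (a lie) because Frank and Noah are knights and Eve is a knave.
- Frank (knight) says "Eve is a liar" - this is TRUE because Eve is a knave.
- Noah (knight) says "At least one of us is a knave" - this is TRUE because Eve is a knave.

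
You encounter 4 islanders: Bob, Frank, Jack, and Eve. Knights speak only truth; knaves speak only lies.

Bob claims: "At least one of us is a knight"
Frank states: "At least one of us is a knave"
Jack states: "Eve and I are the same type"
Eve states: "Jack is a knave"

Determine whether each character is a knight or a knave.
Bob is a knight.
Frank is a knight.
Jack is a knave.
Eve is a knight.

Verification:
- Bob (knight) says "At least one of us is a knight" - this is TRUE because Bob, Frank, and Eve are knights.
- Frank (knight) says "At least one of us is a knave" - this is TRUE because Jack is a knave.
- Jack (knave) says "Eve and I are the same type" - this is FALSE (a lie) because Jack is a knave and Eve is a knight.
- Eve (knight) says "Jack is a knave" - this is TRUE because Jack is a knave.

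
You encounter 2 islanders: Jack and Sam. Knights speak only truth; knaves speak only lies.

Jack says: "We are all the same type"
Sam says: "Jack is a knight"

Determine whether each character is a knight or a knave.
Jack is a knight.
Sam is a knight.

Verification:
- Jack (knight) says "We are all the same type" - this is TRUE because Jack and Sam are knights.
- Sam (knight) says "Jack is a knight" - this is TRUE because Jack is a knight.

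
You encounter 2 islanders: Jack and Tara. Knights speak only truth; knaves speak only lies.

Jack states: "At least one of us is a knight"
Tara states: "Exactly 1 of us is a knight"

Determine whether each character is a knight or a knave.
Jack is a knave.
Tara is a knave.

Verification:
- Jack (knave) says "At least one of us is a knight" - this is FALSE (a lie) because no one is a knight.
- Tara (knave) says "Exactly 1 of us is a knight" - this is FALSE (a lie) because there are 0 knights.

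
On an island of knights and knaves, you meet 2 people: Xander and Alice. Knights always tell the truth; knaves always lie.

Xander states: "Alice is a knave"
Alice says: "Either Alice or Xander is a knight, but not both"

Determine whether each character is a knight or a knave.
Xander is a knave.
Alice is a knight.

Verification:
- Xander (knave) says "Alice is a knave" - this is FALSE (a lie) because Alice is a knight.
- Alice (knight) says "Either Alice or Xander is a knight, but not both" - this is TRUE because Alice is a knight and Xander is a knave.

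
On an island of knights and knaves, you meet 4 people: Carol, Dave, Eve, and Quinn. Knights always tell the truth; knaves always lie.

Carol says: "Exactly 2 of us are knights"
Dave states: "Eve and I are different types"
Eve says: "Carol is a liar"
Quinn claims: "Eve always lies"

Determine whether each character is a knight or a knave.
Carol is a knight.
Dave is a knave.
Eve is a knave.
Quinn is a knight.

Verification:
- Carol (knight) says "Exactly 2 of us are knights" - this is TRUE because there are 2 knights.
- Dave (knave) says "Eve and I are different types" - this is FALSE (a lie) because Dave is a knave and Eve is a knave.
- Eve (knave) says "Carol is a liar" - this is FALSE (a lie) because Carol is a knight.
- Quinn (knight) says "Eve always lies" - this is TRUE because Eve is a knave.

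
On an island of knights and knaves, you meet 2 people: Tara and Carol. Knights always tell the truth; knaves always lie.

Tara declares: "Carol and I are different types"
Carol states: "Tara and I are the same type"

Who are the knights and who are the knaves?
Tara is a knight.
Carol is a knave.

Verification:
- Tara (knight) says "Carol and I are different types" - this is TRUE because Tara is a knight and Carol is a knave.
- Carol (knave) says "Tara and I are the same type" - this is FALSE (a lie) because Carol is a knave and Tara is a knight.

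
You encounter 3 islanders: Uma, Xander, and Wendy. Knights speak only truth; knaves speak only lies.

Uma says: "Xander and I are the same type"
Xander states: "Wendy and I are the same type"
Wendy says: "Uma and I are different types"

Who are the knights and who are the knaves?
Uma is a knave.
Xander is a knight.
Wendy is a knight.

Verification:
- Uma (knave) says "Xander and I are the same type" - this is FALSE (a lie) because Uma is a knave and Xander is a knight.
- Xander (knight) says "Wendy and I are the same type" - this is TRUE because Xander is a knight and Wendy is a knight.
- Wendy (knight) says "Uma and I are different types" - this is TRUE because Wendy is a knight and Uma is a knave.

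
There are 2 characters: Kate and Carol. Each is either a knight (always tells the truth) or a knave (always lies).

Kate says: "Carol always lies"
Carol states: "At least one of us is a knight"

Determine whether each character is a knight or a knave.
Kate is a knave.
Carol is a knight.

Verification:
- Kate (knave) says "Carol always lies" - this is FALSE (a lie) because Carol is a knight.
- Carol (knight) says "At least one of us is a knight" - this is TRUE because Carol is a knight.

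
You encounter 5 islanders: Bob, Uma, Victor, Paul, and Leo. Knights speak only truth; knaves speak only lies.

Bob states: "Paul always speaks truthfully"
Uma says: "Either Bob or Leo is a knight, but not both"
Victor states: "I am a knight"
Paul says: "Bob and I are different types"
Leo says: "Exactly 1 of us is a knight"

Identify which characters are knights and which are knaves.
Bob is a knave.
Uma is a knave.
Victor is a knave.
Paul is a knave.
Leo is a knave.

Verification:
- Bob (knave) says "Paul always speaks truthfully" - this is FALSE (a lie) because Paul is a knave.
- Uma (knave) says "Either Bob or Leo is a knight, but not both" - this is FALSE (a lie) because Bob is a knave and Leo is a knave.
- Victor (knave) says "I am a knight" - this is FALSE (a lie) because Victor is a knave.
- Paul (knave) says "Bob and I are different types" - this is FALSE (a lie) because Paul is a knave and Bob is a knave.
- Leo (knave) says "Exactly 1 of us is a knight" - this is FALSE (a lie) because there are 0 knights.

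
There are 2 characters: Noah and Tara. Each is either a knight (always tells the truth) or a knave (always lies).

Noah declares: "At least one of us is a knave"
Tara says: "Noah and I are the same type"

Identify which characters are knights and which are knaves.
Noah is a knight.
Tara is a knave.

Verification:
- Noah (knight) says "At least one of us is a knave" - this is TRUE because Tara is a knave.
- Tara (knave) says "Noah and I are the same type" - this is FALSE (a lie) because Tara is a knave and Noah is a knight.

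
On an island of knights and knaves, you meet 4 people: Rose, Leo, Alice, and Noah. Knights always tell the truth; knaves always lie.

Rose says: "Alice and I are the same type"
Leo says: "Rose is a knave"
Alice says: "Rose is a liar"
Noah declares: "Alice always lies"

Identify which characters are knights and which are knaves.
Rose is a knave.
Leo is a knight.
Alice is a knight.
Noah is a knave.

Verification:
- Rose (knave) says "Alice and I are the same type" - this is FALSE (a lie) because Rose is a knave and Alice is a knight.
- Leo (knight) says "Rose is a knave" - this is TRUE because Rose is a knave.
- Alice (knight) says "Rose is a liar" - this is TRUE because Rose is a knave.
- Noah (knave) says "Alice always lies" - this is FALSE (a lie) because Alice is a knight.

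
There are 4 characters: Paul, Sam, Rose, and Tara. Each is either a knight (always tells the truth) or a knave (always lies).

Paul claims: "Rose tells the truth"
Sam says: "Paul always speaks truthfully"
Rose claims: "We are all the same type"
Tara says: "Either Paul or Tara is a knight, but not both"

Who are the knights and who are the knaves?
Paul is a knave.
Sam is a knave.
Rose is a knave.
Tara is a knight.

Verification:
- Paul (knave) says "Rose tells the truth" - this is FALSE (a lie) because Rose is a knave.
- Sam (knave) says "Paul always speaks truthfully" - this is FALSE (a lie) because Paul is a knave.
- Rose (knave) says "We are all the same type" - this is FALSE (a lie) because Tara is a knight and Paul, Sam, and Rose are knaves.
- Tara (knight) says "Either Paul or Tara is a knight, but not both" - this is TRUE because Paul is a knave and Tara is a knight.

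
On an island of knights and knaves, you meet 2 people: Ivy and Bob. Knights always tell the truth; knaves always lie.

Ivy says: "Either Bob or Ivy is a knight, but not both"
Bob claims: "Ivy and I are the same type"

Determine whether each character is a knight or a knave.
Ivy is a knight.
Bob is a knave.

Verification:
- Ivy (knight) says "Either Bob or Ivy is a knight, but not both" - this is TRUE because Bob is a knave and Ivy is a knight.
- Bob (knave) says "Ivy and I are the same type" - this is FALSE (a lie) because Bob is a knave and Ivy is a knight.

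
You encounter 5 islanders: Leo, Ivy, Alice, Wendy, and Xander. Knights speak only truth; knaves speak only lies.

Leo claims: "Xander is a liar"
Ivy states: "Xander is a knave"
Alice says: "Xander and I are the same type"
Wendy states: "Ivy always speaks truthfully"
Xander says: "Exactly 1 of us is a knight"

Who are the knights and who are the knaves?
Leo is a knave.
Ivy is a knave.
Alice is a knave.
Wendy is a knave.
Xander is a knight.

Verification:
- Leo (knave) says "Xander is a liar" - this is FALSE (a lie) because Xander is a knight.
- Ivy (knave) says "Xander is a knave" - this is FALSE (a lie) because Xander is a knight.
- Alice (knave) says "Xander and I are the same type" - this is FALSE (a lie) because Alice is a knave and Xander is a knight.
- Wendy (knave) says "Ivy always speaks truthfully" - this is FALSE (a lie) because Ivy is a knave.
- Xander (knight) says "Exactly 1 of us is a knight" - this is TRUE because there are 1 knights.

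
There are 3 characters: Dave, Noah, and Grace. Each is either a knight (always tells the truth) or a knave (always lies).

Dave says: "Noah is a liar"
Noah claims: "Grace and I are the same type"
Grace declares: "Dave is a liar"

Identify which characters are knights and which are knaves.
Dave is a knave.
Noah is a knight.
Grace is a knight.

Verification:
- Dave (knave) says "Noah is a liar" - this is FALSE (a lie) because Noah is a knight.
- Noah (knight) says "Grace and I are the same type" - this is TRUE because Noah is a knight and Grace is a knight.
- Grace (knight) says "Dave is a liar" - this is TRUE because Dave is a knave.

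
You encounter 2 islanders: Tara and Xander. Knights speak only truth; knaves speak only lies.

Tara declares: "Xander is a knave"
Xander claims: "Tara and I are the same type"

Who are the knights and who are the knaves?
Tara is a knight.
Xander is a knave.

Verification:
- Tara (knight) says "Xander is a knave" - this is TRUE because Xander is a knave.
- Xander (knave) says "Tara and I are the same type" - this is FALSE (a lie) because Xander is a knave and Tara is a knight.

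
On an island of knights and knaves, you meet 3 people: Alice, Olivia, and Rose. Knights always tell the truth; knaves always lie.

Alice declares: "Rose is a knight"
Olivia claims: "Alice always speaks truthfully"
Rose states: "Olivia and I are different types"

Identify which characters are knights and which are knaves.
Alice is a knave.
Olivia is a knave.
Rose is a knave.

Verification:
- Alice (knave) says "Rose is a knight" - this is FALSE (a lie) because Rose is a knave.
- Olivia (knave) says "Alice always speaks truthfully" - this is FALSE (a lie) because Alice is a knave.
- Rose (knave) says "Olivia and I are different types" - this is FALSE (a lie) because Rose is a knave and Olivia is a knave.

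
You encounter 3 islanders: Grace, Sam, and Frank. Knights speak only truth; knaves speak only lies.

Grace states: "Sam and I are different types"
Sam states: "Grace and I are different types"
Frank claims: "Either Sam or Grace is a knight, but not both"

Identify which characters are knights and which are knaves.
Grace is a knave.
Sam is a knave.
Frank is a knave.

Verification:
- Grace (knave) says "Sam and I are different types" - this is FALSE (a lie) because Grace is a knave and Sam is a knave.
- Sam (knave) says "Grace and I are different types" - this is FALSE (a lie) because Sam is a knave and Grace is a knave.
- Frank (knave) says "Either Sam or Grace is a knight, but not both" - this is FALSE (a lie) because Sam is a knave and Grace is a knave.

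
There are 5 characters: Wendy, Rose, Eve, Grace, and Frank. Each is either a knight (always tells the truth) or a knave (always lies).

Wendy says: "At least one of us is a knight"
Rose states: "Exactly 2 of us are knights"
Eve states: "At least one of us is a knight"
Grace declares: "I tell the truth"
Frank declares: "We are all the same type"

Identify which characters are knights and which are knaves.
Wendy is a knight.
Rose is a knave.
Eve is a knight.
Grace is a knight.
Frank is a knave.

Verification:
- Wendy (knight) says "At least one of us is a knight" - this is TRUE because Wendy, Eve, and Grace are knights.
- Rose (knave) says "Exactly 2 of us are knights" - this is FALSE (a lie) because there are 3 knights.
- Eve (knight) says "At least one of us is a knight" - this is TRUE because Wendy, Eve, and Grace are knights.
- Grace (knight) says "I tell the truth" - this is TRUE because Grace is a knight.
- Frank (knave) says "We are all the same type" - this is FALSE (a lie) because Wendy, Eve, and Grace are knights and Rose and Frank are knaves.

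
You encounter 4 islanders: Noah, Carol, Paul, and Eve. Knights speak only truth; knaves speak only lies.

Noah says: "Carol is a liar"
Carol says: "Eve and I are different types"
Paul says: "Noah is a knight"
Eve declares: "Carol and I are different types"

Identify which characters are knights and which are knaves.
Noah is a knight.
Carol is a knave.
Paul is a knight.
Eve is a knave.

Verification:
- Noah (knight) says "Carol is a liar" - this is TRUE because Carol is a knave.
- Carol (knave) says "Eve and I are different types" - this is FALSE (a lie) because Carol is a knave and Eve is a knave.
- Paul (knight) says "Noah is a knight" - this is TRUE because Noah is a knight.
- Eve (knave) says "Carol and I are different types" - this is FALSE (a lie) because Eve is a knave and Carol is a knave.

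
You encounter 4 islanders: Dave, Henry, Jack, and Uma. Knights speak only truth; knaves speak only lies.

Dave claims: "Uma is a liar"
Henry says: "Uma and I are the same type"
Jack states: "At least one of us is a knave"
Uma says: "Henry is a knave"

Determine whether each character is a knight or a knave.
Dave is a knave.
Henry is a knave.
Jack is a knight.
Uma is a knight.

Verification:
- Dave (knave) says "Uma is a liar" - this is FALSE (a lie) because Uma is a knight.
- Henry (knave) says "Uma and I are the same type" - this is FALSE (a lie) because Henry is a knave and Uma is a knight.
- Jack (knight) says "At least one of us is a knave" - this is TRUE because Dave and Henry are knaves.
- Uma (knight) says "Henry is a knave" - this is TRUE because Henry is a knave.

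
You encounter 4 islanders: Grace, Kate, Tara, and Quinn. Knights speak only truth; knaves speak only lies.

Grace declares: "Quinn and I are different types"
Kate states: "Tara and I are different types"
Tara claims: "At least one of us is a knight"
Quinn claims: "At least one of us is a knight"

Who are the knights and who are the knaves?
Grace is a knave.
Kate is a knave.
Tara is a knave.
Quinn is a knave.

Verification:
- Grace (knave) says "Quinn and I are different types" - this is FALSE (a lie) because Grace is a knave and Quinn is a knave.
- Kate (knave) says "Tara and I are different types" - this is FALSE (a lie) because Kate is a knave and Tara is a knave.
- Tara (knave) says "At least one of us is a knight" - this is FALSE (a lie) because no one is a knight.
- Quinn (knave) says "At least one of us is a knight" - this is FALSE (a lie) because no one is a knight.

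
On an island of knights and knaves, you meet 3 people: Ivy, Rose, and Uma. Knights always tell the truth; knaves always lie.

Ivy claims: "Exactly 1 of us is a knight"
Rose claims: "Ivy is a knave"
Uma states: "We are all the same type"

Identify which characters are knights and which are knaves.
Ivy is a knight.
Rose is a knave.
Uma is a knave.

Verification:
- Ivy (knight) says "Exactly 1 of us is a knight" - this is TRUE because there are 1 knights.
- Rose (knave) says "Ivy is a knave" - this is FALSE (a lie) because Ivy is a knight.
- Uma (knave) says "We are all the same type" - this is FALSE (a lie) because Ivy is a knight and Rose and Uma are knaves.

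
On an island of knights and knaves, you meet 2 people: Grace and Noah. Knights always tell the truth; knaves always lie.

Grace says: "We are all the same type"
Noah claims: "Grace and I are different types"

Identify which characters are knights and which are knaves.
Grace is a knave.
Noah is a knight.

Verification:
- Grace (knave) says "We are all the same type" - this is FALSE (a lie) because Noah is a knight and Grace is a knave.
- Noah (knight) says "Grace and I are different types" - this is TRUE because Noah is a knight and Grace is a knave.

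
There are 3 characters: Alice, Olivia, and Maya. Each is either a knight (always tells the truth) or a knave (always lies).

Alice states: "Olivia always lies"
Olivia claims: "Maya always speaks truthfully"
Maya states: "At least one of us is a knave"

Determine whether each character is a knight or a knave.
Alice is a knave.
Olivia is a knight.
Maya is a knight.

Verification:
- Alice (knave) says "Olivia always lies" - this is FALSE (a lie) because Olivia is a knight.
- Olivia (knight) says "Maya always speaks truthfully" - this is TRUE because Maya is a knight.
- Maya (knight) says "At least one of us is a knave" - this is TRUE because Alice is a knave.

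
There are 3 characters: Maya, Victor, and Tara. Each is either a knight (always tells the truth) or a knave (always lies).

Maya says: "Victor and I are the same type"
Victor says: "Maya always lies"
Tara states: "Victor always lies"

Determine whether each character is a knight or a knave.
Maya is a knave.
Victor is a knight.
Tara is a knave.

Verification:
- Maya (knave) says "Victor and I are the same type" - this is FALSE (a lie) because Maya is a knave and Victor is a knight.
- Victor (knight) says "Maya always lies" - this is TRUE because Maya is a knave.
- Tara (knave) says "Victor always lies" - this is FALSE (a lie) because Victor is a knight.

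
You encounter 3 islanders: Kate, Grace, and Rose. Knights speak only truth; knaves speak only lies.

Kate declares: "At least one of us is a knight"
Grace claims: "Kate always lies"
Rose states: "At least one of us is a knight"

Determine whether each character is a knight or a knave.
Kate is a knight.
Grace is a knave.
Rose is a knight.

Verification:
- Kate (knight) says "At least one of us is a knight" - this is TRUE because Kate and Rose are knights.
- Grace (knave) says "Kate always lies" - this is FALSE (a lie) because Kate is a knight.
- Rose (knight) says "At least one of us is a knight" - this is TRUE because Kate and Rose are knights.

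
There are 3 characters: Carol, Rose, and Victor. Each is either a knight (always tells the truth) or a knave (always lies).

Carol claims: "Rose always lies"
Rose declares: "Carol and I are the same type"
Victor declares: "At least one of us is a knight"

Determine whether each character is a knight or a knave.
Carol is a knight.
Rose is a knave.
Victor is a knight.

Verification:
- Carol (knight) says "Rose always lies" - this is TRUE because Rose is a knave.
- Rose (knave) says "Carol and I are the same type" - this is FALSE (a lie) because Rose is a knave and Carol is a knight.
- Victor (knight) says "At least one of us is a knight" - this is TRUE because Carol and Victor are knights.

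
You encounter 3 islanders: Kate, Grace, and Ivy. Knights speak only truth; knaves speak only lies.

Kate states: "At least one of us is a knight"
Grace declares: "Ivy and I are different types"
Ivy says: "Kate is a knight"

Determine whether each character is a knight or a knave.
Kate is a knave.
Grace is a knave.
Ivy is a knave.

Verification:
- Kate (knave) says "At least one of us is a knight" - this is FALSE (a lie) because no one is a knight.
- Grace (knave) says "Ivy and I are different types" - this is FALSE (a lie) because Grace is a knave and Ivy is a knave.
- Ivy (knave) says "Kate is a knight" - this is FALSE (a lie) because Kate is a knave.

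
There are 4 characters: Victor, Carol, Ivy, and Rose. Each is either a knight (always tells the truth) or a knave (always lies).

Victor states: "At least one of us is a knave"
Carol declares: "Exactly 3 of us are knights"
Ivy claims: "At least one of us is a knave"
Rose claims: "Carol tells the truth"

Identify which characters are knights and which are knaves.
Victor is a knight.
Carol is a knave.
Ivy is a knight.
Rose is a knave.

Verification:
- Victor (knight) says "At least one of us is a knave" - this is TRUE because Carol and Rose are knaves.
- Carol (knave) says "Exactly 3 of us are knights" - this is FALSE (a lie) because there are 2 knights.
- Ivy (knight) says "At least one of us is a knave" - this is TRUE because Carol and Rose are knaves.
- Rose (knave) says "Carol tells the truth" - this is FALSE (a lie) because Carol is a knave.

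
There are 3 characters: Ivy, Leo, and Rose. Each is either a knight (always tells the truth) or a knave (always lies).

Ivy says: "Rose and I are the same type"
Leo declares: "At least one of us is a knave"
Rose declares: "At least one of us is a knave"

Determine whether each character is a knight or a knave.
Ivy is a knave.
Leo is a knight.
Rose is a knight.

Verification:
- Ivy (knave) says "Rose and I are the same type" - this is FALSE (a lie) because Ivy is a knave and Rose is a knight.
- Leo (knight) says "At least one of us is a knave" - this is TRUE because Ivy is a knave.
- Rose (knight) says "At least one of us is a knave" - this is TRUE because Ivy is a knave.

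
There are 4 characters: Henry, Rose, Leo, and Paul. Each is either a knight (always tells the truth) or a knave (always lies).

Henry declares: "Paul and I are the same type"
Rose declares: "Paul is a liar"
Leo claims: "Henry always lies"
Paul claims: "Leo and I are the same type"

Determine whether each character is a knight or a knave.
Henry is a knave.
Rose is a knave.
Leo is a knight.
Paul is a knight.

Verification:
- Henry (knave) says "Paul and I are the same type" - this is FALSE (a lie) because Henry is a knave and Paul is a knight.
- Rose (knave) says "Paul is a liar" - this is FALSE (a lie) because Paul is a knight.
- Leo (knight) says "Henry always lies" - this is TRUE because Henry is a knave.
- Paul (knight) says "Leo and I are the same type" - this is TRUE because Paul is a knight and Leo is a knight.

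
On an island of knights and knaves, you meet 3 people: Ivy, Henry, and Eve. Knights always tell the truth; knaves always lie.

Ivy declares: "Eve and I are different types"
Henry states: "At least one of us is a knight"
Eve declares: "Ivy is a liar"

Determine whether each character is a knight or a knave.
Ivy is a knight.
Henry is a knight.
Eve is a knave.

Verification:
- Ivy (knight) says "Eve and I are different types" - this is TRUE because Ivy is a knight and Eve is a knave.
- Henry (knight) says "At least one of us is a knight" - this is TRUE because Ivy and Henry are knights.
- Eve (knave) says "Ivy is a liar" - this is FALSE (a lie) because Ivy is a knight.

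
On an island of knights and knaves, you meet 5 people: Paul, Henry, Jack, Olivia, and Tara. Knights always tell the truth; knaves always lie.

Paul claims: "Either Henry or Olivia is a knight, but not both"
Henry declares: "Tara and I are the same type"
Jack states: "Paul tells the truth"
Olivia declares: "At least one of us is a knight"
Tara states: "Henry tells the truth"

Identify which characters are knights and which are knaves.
Paul is a knave.
Henry is a knight.
Jack is a knave.
Olivia is a knight.
Tara is a knight.

Verification:
- Paul (knave) says "Either Henry or Olivia is a knight, but not both" - this is FALSE (a lie) because Henry is a knight and Olivia is a knight.
- Henry (knight) says "Tara and I are the same type" - this is TRUE because Henry is a knight and Tara is a knight.
- Jack (knave) says "Paul tells the truth" - this is FALSE (a lie) because Paul is a knave.
- Olivia (knight) says "At least one of us is a knight" - this is TRUE because Henry, Olivia, and Tara are knights.
- Tara (knight) says "Henry tells the truth" - this is TRUE because Henry is a knight.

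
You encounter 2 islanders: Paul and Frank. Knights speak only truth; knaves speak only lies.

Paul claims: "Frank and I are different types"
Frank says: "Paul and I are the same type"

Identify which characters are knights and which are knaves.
Paul is a knight.
Frank is a knave.

Verification:
- Paul (knight) says "Frank and I are different types" - this is TRUE because Paul is a knight and Frank is a knave.
- Frank (knave) says "Paul and I are the same type" - this is FALSE (a lie) because Frank is a knave and Paul is a knight.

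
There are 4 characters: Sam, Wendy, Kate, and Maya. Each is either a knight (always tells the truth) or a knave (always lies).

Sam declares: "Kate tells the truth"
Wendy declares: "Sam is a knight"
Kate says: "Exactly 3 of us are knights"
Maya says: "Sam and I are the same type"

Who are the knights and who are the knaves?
Sam is a knight.
Wendy is a knight.
Kate is a knight.
Maya is a knave.

Verification:
- Sam (knight) says "Kate tells the truth" - this is TRUE because Kate is a knight.
- Wendy (knight) says "Sam is a knight" - this is TRUE because Sam is a knight.
- Kate (knight) says "Exactly 3 of us are knights" - this is TRUE because there are 3 knights.
- Maya (knave) says "Sam and I are the same type" - this is FALSE (a lie) because Maya is a knave and Sam is a knight.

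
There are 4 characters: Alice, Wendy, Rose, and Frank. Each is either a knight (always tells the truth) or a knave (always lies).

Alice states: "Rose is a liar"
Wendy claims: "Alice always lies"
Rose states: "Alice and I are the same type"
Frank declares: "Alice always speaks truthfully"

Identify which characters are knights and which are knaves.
Alice is a knight.
Wendy is a knave.
Rose is a knave.
Frank is a knight.

Verification:
- Alice (knight) says "Rose is a liar" - this is TRUE because Rose is a knave.
- Wendy (knave) says "Alice always lies" - this is FALSE (a lie) because Alice is a knight.
- Rose (knave) says "Alice and I are the same type" - this is FALSE (a lie) because Rose is a knave and Alice is a knight.
- Frank (knight) says "Alice always speaks truthfully" - this is TRUE because Alice is a knight.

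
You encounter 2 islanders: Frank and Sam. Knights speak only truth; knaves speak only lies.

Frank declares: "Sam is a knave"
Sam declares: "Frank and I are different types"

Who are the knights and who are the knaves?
Frank is a knave.
Sam is a knight.

Verification:
- Frank (knave) says "Sam is a knave" - this is FALSE (a lie) because Sam is a knight.
- Sam (knight) says "Frank and I are different types" - this is TRUE because Sam is a knight and Frank is a knave.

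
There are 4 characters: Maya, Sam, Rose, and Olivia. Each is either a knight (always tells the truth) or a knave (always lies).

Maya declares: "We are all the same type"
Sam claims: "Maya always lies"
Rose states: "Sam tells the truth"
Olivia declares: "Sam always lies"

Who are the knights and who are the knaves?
Maya is a knave.
Sam is a knight.
Rose is a knight.
Olivia is a knave.

Verification:
- Maya (knave) says "We are all the same type" - this is FALSE (a lie) because Sam and Rose are knights and Maya and Olivia are knaves.
- Sam (knight) says "Maya always lies" - this is TRUE because Maya is a knave.
- Rose (knight) says "Sam tells the truth" - this is TRUE because Sam is a knight.
- Olivia (knave) says "Sam always lies" - this is FALSE (a lie) because Sam is a knight.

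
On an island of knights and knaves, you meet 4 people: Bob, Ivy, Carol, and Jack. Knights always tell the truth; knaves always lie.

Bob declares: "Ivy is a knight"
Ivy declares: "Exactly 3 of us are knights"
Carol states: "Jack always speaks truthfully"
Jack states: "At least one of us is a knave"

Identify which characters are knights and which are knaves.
Bob is a knave.
Ivy is a knave.
Carol is a knight.
Jack is a knight.

Verification:
- Bob (knave) says "Ivy is a knight" - this is FALSE (a lie) because Ivy is a knave.
- Ivy (knave) says "Exactly 3 of us are knights" - this is FALSE (a lie) because there are 2 knights.
- Carol (knight) says "Jack always speaks truthfully" - this is TRUE because Jack is a knight.
- Jack (knight) says "At least one of us is a knave" - this is TRUE because Bob and Ivy are knaves.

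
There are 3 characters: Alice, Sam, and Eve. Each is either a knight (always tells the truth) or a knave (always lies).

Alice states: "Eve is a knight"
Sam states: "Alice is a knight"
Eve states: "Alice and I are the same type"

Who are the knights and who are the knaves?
Alice is a knight.
Sam is a knight.
Eve is a knight.

Verification:
- Alice (knight) says "Eve is a knight" - this is TRUE because Eve is a knight.
- Sam (knight) says "Alice is a knight" - this is TRUE because Alice is a knight.
- Eve (knight) says "Alice and I are the same type" - this is TRUE because Eve is a knight and Alice is a knight.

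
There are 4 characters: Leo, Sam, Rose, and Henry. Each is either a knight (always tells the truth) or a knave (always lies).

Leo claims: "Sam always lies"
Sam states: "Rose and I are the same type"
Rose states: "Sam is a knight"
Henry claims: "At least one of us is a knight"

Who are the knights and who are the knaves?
Leo is a knave.
Sam is a knight.
Rose is a knight.
Henry is a knight.

Verification:
- Leo (knave) says "Sam always lies" - this is FALSE (a lie) because Sam is a knight.
- Sam (knight) says "Rose and I are the same type" - this is TRUE because Sam is a knight and Rose is a knight.
- Rose (knight) says "Sam is a knight" - this is TRUE because Sam is a knight.
- Henry (knight) says "At least one of us is a knight" - this is TRUE because Sam, Rose, and Henry are knights.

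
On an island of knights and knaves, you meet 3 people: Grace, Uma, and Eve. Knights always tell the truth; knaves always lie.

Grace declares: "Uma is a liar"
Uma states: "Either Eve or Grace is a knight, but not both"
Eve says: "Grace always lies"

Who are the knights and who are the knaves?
Grace is a knave.
Uma is a knight.
Eve is a knight.

Verification:
- Grace (knave) says "Uma is a liar" - this is FALSE (a lie) because Uma is a knight.
- Uma (knight) says "Either Eve or Grace is a knight, but not both" - this is TRUE because Eve is a knight and Grace is a knave.
- Eve (knight) says "Grace always lies" - this is TRUE because Grace is a knave.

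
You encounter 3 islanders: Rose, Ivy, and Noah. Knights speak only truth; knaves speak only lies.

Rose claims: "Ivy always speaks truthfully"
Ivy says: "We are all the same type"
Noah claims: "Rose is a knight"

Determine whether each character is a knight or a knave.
Rose is a knight.
Ivy is a knight.
Noah is a knight.

Verification:
- Rose (knight) says "Ivy always speaks truthfully" - this is TRUE because Ivy is a knight.
- Ivy (knight) says "We are all the same type" - this is TRUE because Rose, Ivy, and Noah are knights.
- Noah (knight) says "Rose is a knight" - this is TRUE because Rose is a knight.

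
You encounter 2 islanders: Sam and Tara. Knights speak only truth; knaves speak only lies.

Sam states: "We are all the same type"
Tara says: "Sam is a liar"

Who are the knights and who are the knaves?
Sam is a knave.
Tara is a knight.

Verification:
- Sam (knave) says "We are all the same type" - this is FALSE (a lie) because Tara is a knight and Sam is a knave.
- Tara (knight) says "Sam is a liar" - this is TRUE because Sam is a knave.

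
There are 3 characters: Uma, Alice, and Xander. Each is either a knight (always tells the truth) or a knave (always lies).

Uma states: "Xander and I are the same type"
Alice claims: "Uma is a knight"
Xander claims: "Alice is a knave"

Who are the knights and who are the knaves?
Uma is a knave.
Alice is a knave.
Xander is a knight.

Verification:
- Uma (knave) says "Xander and I are the same type" - this is FALSE (a lie) because Uma is a knave and Xander is a knight.
- Alice (knave) says "Uma is a knight" - this is FALSE (a lie) because Uma is a knave.
- Xander (knight) says "Alice is a knave" - this is TRUE because Alice is a knave.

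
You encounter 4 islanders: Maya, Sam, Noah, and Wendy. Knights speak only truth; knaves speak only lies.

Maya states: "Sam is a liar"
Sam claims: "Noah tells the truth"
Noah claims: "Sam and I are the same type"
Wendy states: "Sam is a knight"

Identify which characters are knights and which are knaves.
Maya is a knave.
Sam is a knight.
Noah is a knight.
Wendy is a knight.

Verification:
- Maya (knave) says "Sam is a liar" - this is FALSE (a lie) because Sam is a knight.
- Sam (knight) says "Noah tells the truth" - this is TRUE because Noah is a knight.
- Noah (knight) says "Sam and I are the same type" - this is TRUE because Noah is a knight and Sam is a knight.
- Wendy (knight) says "Sam is a knight" - this is TRUE because Sam is a knight.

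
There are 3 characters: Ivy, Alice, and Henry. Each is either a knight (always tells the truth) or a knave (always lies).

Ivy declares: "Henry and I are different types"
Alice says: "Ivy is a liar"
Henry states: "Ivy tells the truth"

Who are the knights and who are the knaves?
Ivy is a knave.
Alice is a knight.
Henry is a knave.

Verification:
- Ivy (knave) says "Henry and I are different types" - this is FALSE (a lie) because Ivy is a knave and Henry is a knave.
- Alice (knight) says "Ivy is a liar" - this is TRUE because Ivy is a knave.
- Henry (knave) says "Ivy tells the truth" - this is FALSE (a lie) because Ivy is a knave.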